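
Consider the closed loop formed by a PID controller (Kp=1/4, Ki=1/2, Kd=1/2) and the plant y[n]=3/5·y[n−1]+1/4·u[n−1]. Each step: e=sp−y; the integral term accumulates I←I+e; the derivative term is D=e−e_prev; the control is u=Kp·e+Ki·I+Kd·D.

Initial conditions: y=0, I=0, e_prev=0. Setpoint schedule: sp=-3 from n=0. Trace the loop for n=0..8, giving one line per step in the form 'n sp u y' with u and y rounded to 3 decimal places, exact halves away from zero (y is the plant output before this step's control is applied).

(exact arithmetic carried between steps; '≈' marks a value shown rounded to 6 d.p. or computed from one; I and e_prev carry over from the previous line; the table rounds u and y to 3 d.p., halves away from zero)
n=0: y=0, sp=-3, e=sp−y=-3; I=-3, D=e−e_prev=-3; u=1/4·(-3)+1/2·(-3)+1/2·(-3)=-3.75; next y=3/5·0+1/4·(-3.75)=-0.9375
n=1: y=-0.9375, sp=-3, e=sp−y=-2.0625; I=-5.0625, D=e−e_prev=0.9375; u=1/4·(-2.0625)+1/2·(-5.0625)+1/2·0.9375=-2.578125; next y=3/5·(-0.9375)+1/4·(-2.578125)≈-1.207031
n=2: y≈-1.207031, sp=-3, e=sp−y≈-1.792969; I≈-6.855469, D=e−e_prev≈0.269531; u=1/4·(-1.792969)+1/2·(-6.855469)+1/2·0.269531≈-3.741211; next y=3/5·(-1.207031)+1/4·(-3.741211)≈-1.659521
n=3: y≈-1.659521, sp=-3, e=sp−y≈-1.340479; I≈-8.195947, D=e−e_prev≈0.452490; u=1/4·(-1.340479)+1/2·(-8.195947)+1/2·0.452490≈-4.206848; next y=3/5·(-1.659521)+1/4·(-4.206848)≈-2.047425
n=4: y≈-2.047425, sp=-3, e=sp−y≈-0.952575; I≈-9.148522, D=e−e_prev≈0.387903; u=1/4·(-0.952575)+1/2·(-9.148522)+1/2·0.387903≈-4.618453; next y=3/5·(-2.047425)+1/4·(-4.618453)≈-2.383068
n=5: y≈-2.383068, sp=-3, e=sp−y≈-0.616932; I≈-9.765454, D=e−e_prev≈0.335643; u=1/4·(-0.616932)+1/2·(-9.765454)+1/2·0.335643≈-4.869138; next y=3/5·(-2.383068)+1/4·(-4.869138)≈-2.647126
n=6: y≈-2.647126, sp=-3, e=sp−y≈-0.352874; I≈-10.118329, D=e−e_prev≈0.264057; u=1/4·(-0.352874)+1/2·(-10.118329)+1/2·0.264057≈-5.015354; next y=3/5·(-2.647126)+1/4·(-5.015354)≈-2.842114
n=7: y≈-2.842114, sp=-3, e=sp−y≈-0.157886; I≈-10.276215, D=e−e_prev≈0.194988; u=1/4·(-0.157886)+1/2·(-10.276215)+1/2·0.194988≈-5.080085; next y=3/5·(-2.842114)+1/4·(-5.080085)≈-2.975290
n=8: y≈-2.975290, sp=-3, e=sp−y≈-0.024710; I≈-10.300925, D=e−e_prev≈0.133176; u=1/4·(-0.024710)+1/2·(-10.300925)+1/2·0.133176≈-5.090052; next y=3/5·(-2.975290)+1/4·(-5.090052)≈-3.057687

0 -3 -3.750 0.000
1 -3 -2.578 -0.938
2 -3 -3.741 -1.207
3 -3 -4.207 -1.660
4 -3 -4.618 -2.047
5 -3 -4.869 -2.383
6 -3 -5.015 -2.647
7 -3 -5.080 -2.842
8 -3 -5.090 -2.975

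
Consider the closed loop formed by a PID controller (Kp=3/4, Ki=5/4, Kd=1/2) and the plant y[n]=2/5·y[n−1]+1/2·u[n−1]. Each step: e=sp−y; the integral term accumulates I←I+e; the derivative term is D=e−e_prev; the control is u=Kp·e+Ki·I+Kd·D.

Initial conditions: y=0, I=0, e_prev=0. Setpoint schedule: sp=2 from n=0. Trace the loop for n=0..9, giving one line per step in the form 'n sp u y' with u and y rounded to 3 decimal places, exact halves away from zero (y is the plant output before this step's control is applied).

0 2 5.000 0.000
1 2 0.250 2.500
2 2 4.313 1.125
3 2 1.016 2.606
4 2 3.638 1.550
5 2 1.450 2.439
6 2 3.192 1.701
7 2 1.758 2.276
8 2 2.917 1.789
9 2 1.975 2.174

(exact arithmetic carried between steps; '≈' marks a value shown rounded to 6 d.p. or computed from one; I and e_prev carry over from the previous line; the table rounds u and y to 3 d.p., halves away from zero)
n=0: y=0, sp=2, e=sp−y=2; I=2, D=e−e_prev=2; u=3/4·2+5/4·2+1/2·2=5; next y=2/5·0+1/2·5=2.5
n=1: y=2.5, sp=2, e=sp−y=-0.5; I=1.5, D=e−e_prev=-2.5; u=3/4·(-0.5)+5/4·1.5+1/2·(-2.5)=0.25; next y=2/5·2.5+1/2·0.25=1.125
n=2: y=1.125, sp=2, e=sp−y=0.875; I=2.375, D=e−e_prev=1.375; u=3/4·0.875+5/4·2.375+1/2·1.375=4.3125; next y=2/5·1.125+1/2·4.3125=2.60625
n=3: y=2.60625, sp=2, e=sp−y=-0.60625; I=1.76875, D=e−e_prev=-1.48125; u=3/4·(-0.60625)+5/4·1.76875+1/2·(-1.48125)=1.015625; next y=2/5·2.60625+1/2·1.015625≈1.550313
n=4: y≈1.550313, sp=2, e=sp−y≈0.449688; I≈2.218438, D=e−e_prev≈1.055938; u=3/4·0.449688+5/4·2.218438+1/2·1.055938≈3.638281; next y=2/5·1.550313+1/2·3.638281≈2.439266
n=5: y≈2.439266, sp=2, e=sp−y≈-0.439266; I≈1.779172, D=e−e_prev≈-0.888953; u=3/4·(-0.439266)+5/4·1.779172+1/2·(-0.888953)≈1.450039; next y=2/5·2.439266+1/2·1.450039≈1.700726
n=6: y≈1.700726, sp=2, e=sp−y≈0.299274; I≈2.078446, D=e−e_prev≈0.738540; u=3/4·0.299274+5/4·2.078446+1/2·0.738540≈3.191783; next y=2/5·1.700726+1/2·3.191783≈2.276182
n=7: y≈2.276182, sp=2, e=sp−y≈-0.276182; I≈1.802264, D=e−e_prev≈-0.575456; u=3/4·(-0.276182)+5/4·1.802264+1/2·(-0.575456)≈1.757966; next y=2/5·2.276182+1/2·1.757966≈1.789456
n=8: y≈1.789456, sp=2, e=sp−y≈0.210544; I≈2.012809, D=e−e_prev≈0.486726; u=3/4·0.210544+5/4·2.012809+1/2·0.486726≈2.917282; next y=2/5·1.789456+1/2·2.917282≈2.174423
n=9: y≈2.174423, sp=2, e=sp−y≈-0.174423; I≈1.838385, D=e−e_prev≈-0.384968; u=3/4·(-0.174423)+5/4·1.838385+1/2·(-0.384968)≈1.974680; next y=2/5·2.174423+1/2·1.974680≈1.857109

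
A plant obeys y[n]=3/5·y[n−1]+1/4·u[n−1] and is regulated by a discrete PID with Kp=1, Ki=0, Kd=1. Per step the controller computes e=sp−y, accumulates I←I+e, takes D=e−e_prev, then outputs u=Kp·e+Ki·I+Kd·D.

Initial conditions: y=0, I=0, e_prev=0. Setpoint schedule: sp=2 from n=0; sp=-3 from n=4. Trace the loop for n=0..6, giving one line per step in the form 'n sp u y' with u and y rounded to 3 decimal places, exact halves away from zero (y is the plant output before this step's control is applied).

0 2 4.000 0.000
1 2 0.000 1.000
2 2 1.800 0.600
3 2 0.980 0.810
4 -3 -8.652 0.731
5 -3 1.180 -1.724
6 -3 -3.245 -0.740

(exact arithmetic carried between steps; '≈' marks a value shown rounded to 6 d.p. or computed from one; I and e_prev carry over from the previous line; the table rounds u and y to 3 d.p., halves away from zero)
n=0: y=0, sp=2, e=sp−y=2; I=2, D=e−e_prev=2; u=1·2+0·2+1·2=4; next y=3/5·0+1/4·4=1
n=1: y=1, sp=2, e=sp−y=1; I=3, D=e−e_prev=-1; u=1·1+0·3+1·(-1)=0; next y=3/5·1+1/4·0=0.6
n=2: y=0.6, sp=2, e=sp−y=1.4; I=4.4, D=e−e_prev=0.4; u=1·1.4+0·4.4+1·0.4=1.8; next y=3/5·0.6+1/4·1.8=0.81
n=3: y=0.81, sp=2, e=sp−y=1.19; I=5.59, D=e−e_prev=-0.21; u=1·1.19+0·5.59+1·(-0.21)=0.98; next y=3/5·0.81+1/4·0.98=0.731
n=4: y=0.731, sp=-3, e=sp−y=-3.731; I=1.859, D=e−e_prev=-4.921; u=1·(-3.731)+0·1.859+1·(-4.921)=-8.652; next y=3/5·0.731+1/4·(-8.652)=-1.7244
n=5: y=-1.7244, sp=-3, e=sp−y=-1.2756; I=0.5834, D=e−e_prev=2.4554; u=1·(-1.2756)+0·0.5834+1·2.4554=1.1798; next y=3/5·(-1.7244)+1/4·1.1798=-0.73969
n=6: y=-0.73969, sp=-3, e=sp−y=-2.26031; I=-1.67691, D=e−e_prev=-0.98471; u=1·(-2.26031)+0·(-1.67691)+1·(-0.98471)=-3.24502; next y=3/5·(-0.73969)+1/4·(-3.24502)=-1.255069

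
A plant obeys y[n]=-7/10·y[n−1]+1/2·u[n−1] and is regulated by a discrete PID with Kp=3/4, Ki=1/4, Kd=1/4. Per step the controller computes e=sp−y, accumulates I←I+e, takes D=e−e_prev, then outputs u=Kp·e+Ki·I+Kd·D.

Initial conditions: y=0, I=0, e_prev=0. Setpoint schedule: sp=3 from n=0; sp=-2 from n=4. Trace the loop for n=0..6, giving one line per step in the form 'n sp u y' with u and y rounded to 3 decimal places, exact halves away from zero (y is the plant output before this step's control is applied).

0 3 3.750 0.000
1 3 1.406 1.875
2 3 5.262 -0.609
3 3 0.959 3.057
4 -2 1.509 -1.660
5 -2 -2.977 1.917
6 -2 2.872 -2.830

(exact arithmetic carried between steps; '≈' marks a value shown rounded to 6 d.p. or computed from one; I and e_prev carry over from the previous line; the table rounds u and y to 3 d.p., halves away from zero)
n=0: y=0, sp=3, e=sp−y=3; I=3, D=e−e_prev=3; u=3/4·3+1/4·3+1/4·3=3.75; next y=-7/10·0+1/2·3.75=1.875
n=1: y=1.875, sp=3, e=sp−y=1.125; I=4.125, D=e−e_prev=-1.875; u=3/4·1.125+1/4·4.125+1/4·(-1.875)=1.40625; next y=-7/10·1.875+1/2·1.40625=-0.609375
n=2: y=-0.609375, sp=3, e=sp−y=3.609375; I=7.734375, D=e−e_prev=2.484375; u=3/4·3.609375+1/4·7.734375+1/4·2.484375≈5.261719; next y=-7/10·(-0.609375)+1/2·5.261719≈3.057422
n=3: y≈3.057422, sp=3, e=sp−y≈-0.057422; I≈7.676953, D=e−e_prev≈-3.666797; u=3/4·(-0.057422)+1/4·7.676953+1/4·(-3.666797)≈0.959473; next y=-7/10·3.057422+1/2·0.959473≈-1.660459
n=4: y≈-1.660459, sp=-2, e=sp−y≈-0.339541; I≈7.337412, D=e−e_prev≈-0.282119; u=3/4·(-0.339541)+1/4·7.337412+1/4·(-0.282119)≈1.509167; next y=-7/10·(-1.660459)+1/2·1.509167≈1.916905
n=5: y≈1.916905, sp=-2, e=sp−y≈-3.916905; I≈3.420507, D=e−e_prev≈-3.577364; u=3/4·(-3.916905)+1/4·3.420507+1/4·(-3.577364)≈-2.976893; next y=-7/10·1.916905+1/2·(-2.976893)≈-2.830280
n=6: y≈-2.830280, sp=-2, e=sp−y≈0.830280; I≈4.250787, D=e−e_prev≈4.747185; u=3/4·0.830280+1/4·4.250787+1/4·4.747185≈2.872203; next y=-7/10·(-2.830280)+1/2·2.872203≈3.417298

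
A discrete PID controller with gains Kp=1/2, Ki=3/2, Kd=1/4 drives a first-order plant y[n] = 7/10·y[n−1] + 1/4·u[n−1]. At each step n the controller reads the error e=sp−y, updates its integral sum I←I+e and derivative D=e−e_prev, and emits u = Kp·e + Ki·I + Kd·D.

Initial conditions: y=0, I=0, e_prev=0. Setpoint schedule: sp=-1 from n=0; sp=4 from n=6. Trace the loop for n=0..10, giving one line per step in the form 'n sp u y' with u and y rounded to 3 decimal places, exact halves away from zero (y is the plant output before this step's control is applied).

(exact arithmetic carried between steps; '≈' marks a value shown rounded to 6 d.p. or computed from one; I and e_prev carry over from the previous line; the table rounds u and y to 3 d.p., halves away from zero)
n=0: y=0, sp=-1, e=sp−y=-1; I=-1, D=e−e_prev=-1; u=1/2·(-1)+3/2·(-1)+1/4·(-1)=-2.25; next y=7/10·0+1/4·(-2.25)=-0.5625
n=1: y=-0.5625, sp=-1, e=sp−y=-0.4375; I=-1.4375, D=e−e_prev=0.5625; u=1/2·(-0.4375)+3/2·(-1.4375)+1/4·0.5625=-2.234375; next y=7/10·(-0.5625)+1/4·(-2.234375)≈-0.952344
n=2: y≈-0.952344, sp=-1, e=sp−y≈-0.047656; I≈-1.485156, D=e−e_prev≈0.389844; u=1/2·(-0.047656)+3/2·(-1.485156)+1/4·0.389844≈-2.154102; next y=7/10·(-0.952344)+1/4·(-2.154102)≈-1.205166
n=3: y≈-1.205166, sp=-1, e=sp−y≈0.205166; I≈-1.279990, D=e−e_prev≈0.252822; u=1/2·0.205166+3/2·(-1.279990)+1/4·0.252822≈-1.754197; next y=7/10·(-1.205166)+1/4·(-1.754197)≈-1.282165
n=4: y≈-1.282165, sp=-1, e=sp−y≈0.282165; I≈-0.997825, D=e−e_prev≈0.076999; u=1/2·0.282165+3/2·(-0.997825)+1/4·0.076999≈-1.336405; next y=7/10·(-1.282165)+1/4·(-1.336405)≈-1.231617
n=5: y≈-1.231617, sp=-1, e=sp−y≈0.231617; I≈-0.766208, D=e−e_prev≈-0.050548; u=1/2·0.231617+3/2·(-0.766208)+1/4·(-0.050548)≈-1.046140; next y=7/10·(-1.231617)+1/4·(-1.046140)≈-1.123667
n=6: y≈-1.123667, sp=4, e=sp−y≈5.123667; I≈4.357459, D=e−e_prev≈4.892050; u=1/2·5.123667+3/2·4.357459+1/4·4.892050≈10.321035; next y=7/10·(-1.123667)+1/4·10.321035≈1.793692
n=7: y≈1.793692, sp=4, e=sp−y≈2.206308; I≈6.563767, D=e−e_prev≈-2.917359; u=1/2·2.206308+3/2·6.563767+1/4·(-2.917359)≈10.219465; next y=7/10·1.793692+1/4·10.219465≈3.810451
n=8: y≈3.810451, sp=4, e=sp−y≈0.189549; I≈6.753317, D=e−e_prev≈-2.016759; u=1/2·0.189549+3/2·6.753317+1/4·(-2.016759)≈9.720560; next y=7/10·3.810451+1/4·9.720560≈5.097455
n=9: y≈5.097455, sp=4, e=sp−y≈-1.097455; I≈5.655861, D=e−e_prev≈-1.287005; u=1/2·(-1.097455)+3/2·5.655861+1/4·(-1.287005)≈7.613313; next y=7/10·5.097455+1/4·7.613313≈5.471547
n=10: y≈5.471547, sp=4, e=sp−y≈-1.471547; I≈4.184314, D=e−e_prev≈-0.374092; u=1/2·(-1.471547)+3/2·4.184314+1/4·(-0.374092)≈5.447175; next y=7/10·5.471547+1/4·5.447175≈5.191877

0 -1 -2.250 0.000
1 -1 -2.234 -0.563
2 -1 -2.154 -0.952
3 -1 -1.754 -1.205
4 -1 -1.336 -1.282
5 -1 -1.046 -1.232
6 4 10.321 -1.124
7 4 10.219 1.794
8 4 9.721 3.810
9 4 7.613 5.097
10 4 5.447 5.472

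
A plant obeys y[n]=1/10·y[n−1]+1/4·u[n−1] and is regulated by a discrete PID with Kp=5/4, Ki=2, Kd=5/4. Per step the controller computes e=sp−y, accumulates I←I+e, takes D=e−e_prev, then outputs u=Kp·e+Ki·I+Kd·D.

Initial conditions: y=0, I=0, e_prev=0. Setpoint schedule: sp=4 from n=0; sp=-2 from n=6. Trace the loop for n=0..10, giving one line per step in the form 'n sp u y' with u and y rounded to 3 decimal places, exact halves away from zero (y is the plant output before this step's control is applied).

0 4 18.000 0.000
1 4 0.750 4.500
2 4 22.756 0.638
3 4 1.634 5.753
4 4 25.983 0.984
5 4 0.808 6.594
6 -2 1.430 0.861
7 -2 -2.079 0.444
8 -2 -3.353 -0.475
9 -2 -5.704 -0.886
10 -2 -5.616 -1.515

(exact arithmetic carried between steps; '≈' marks a value shown rounded to 6 d.p. or computed from one; I and e_prev carry over from the previous line; the table rounds u and y to 3 d.p., halves away from zero)
n=0: y=0, sp=4, e=sp−y=4; I=4, D=e−e_prev=4; u=5/4·4+2·4+5/4·4=18; next y=1/10·0+1/4·18=4.5
n=1: y=4.5, sp=4, e=sp−y=-0.5; I=3.5, D=e−e_prev=-4.5; u=5/4·(-0.5)+2·3.5+5/4·(-4.5)=0.75; next y=1/10·4.5+1/4·0.75=0.6375
n=2: y=0.6375, sp=4, e=sp−y=3.3625; I=6.8625, D=e−e_prev=3.8625; u=5/4·3.3625+2·6.8625+5/4·3.8625=22.75625; next y=1/10·0.6375+1/4·22.75625≈5.752813
n=3: y≈5.752813, sp=4, e=sp−y≈-1.752813; I≈5.109688, D=e−e_prev≈-5.115313; u=5/4·(-1.752813)+2·5.109688+5/4·(-5.115313)≈1.634219; next y=1/10·5.752813+1/4·1.634219≈0.983836
n=4: y≈0.983836, sp=4, e=sp−y≈3.016164; I≈8.125852, D=e−e_prev≈4.768977; u=5/4·3.016164+2·8.125852+5/4·4.768977≈25.983129; next y=1/10·0.983836+1/4·25.983129≈6.594166
n=5: y≈6.594166, sp=4, e=sp−y≈-2.594166; I≈5.531686, D=e−e_prev≈-5.610330; u=5/4·(-2.594166)+2·5.531686+5/4·(-5.610330)≈0.807752; next y=1/10·6.594166+1/4·0.807752≈0.861355
n=6: y≈0.861355, sp=-2, e=sp−y≈-2.861355; I≈2.670331, D=e−e_prev≈-0.267189; u=5/4·(-2.861355)+2·2.670331+5/4·(-0.267189)≈1.429983; next y=1/10·0.861355+1/4·1.429983≈0.443631
n=7: y≈0.443631, sp=-2, e=sp−y≈-2.443631; I≈0.226700, D=e−e_prev≈0.417723; u=5/4·(-2.443631)+2·0.226700+5/4·0.417723≈-2.078985; next y=1/10·0.443631+1/4·(-2.078985)≈-0.475383
n=8: y≈-0.475383, sp=-2, e=sp−y≈-1.524617; I≈-1.297917, D=e−e_prev≈0.919014; u=5/4·(-1.524617)+2·(-1.297917)+5/4·0.919014≈-3.352837; next y=1/10·(-0.475383)+1/4·(-3.352837)≈-0.885748
n=9: y≈-0.885748, sp=-2, e=sp−y≈-1.114252; I≈-2.412169, D=e−e_prev≈0.410364; u=5/4·(-1.114252)+2·(-2.412169)+5/4·0.410364≈-5.704199; next y=1/10·(-0.885748)+1/4·(-5.704199)≈-1.514624
n=10: y≈-1.514624, sp=-2, e=sp−y≈-0.485376; I≈-2.897545, D=e−e_prev≈0.628877; u=5/4·(-0.485376)+2·(-2.897545)+5/4·0.628877≈-5.615713; next y=1/10·(-1.514624)+1/4·(-5.615713)≈-1.555391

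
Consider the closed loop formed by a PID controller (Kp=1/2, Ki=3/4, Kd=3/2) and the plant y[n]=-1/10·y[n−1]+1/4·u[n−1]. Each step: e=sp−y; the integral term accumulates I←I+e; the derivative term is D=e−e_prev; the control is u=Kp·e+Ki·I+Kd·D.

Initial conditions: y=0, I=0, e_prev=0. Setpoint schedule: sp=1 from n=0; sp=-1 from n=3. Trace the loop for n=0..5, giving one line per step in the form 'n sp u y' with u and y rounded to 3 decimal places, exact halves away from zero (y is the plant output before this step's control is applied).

0 1 2.750 0.000
1 1 0.109 0.688
2 1 3.379 -0.041
3 -1 -4.881 0.849
4 -1 3.992 -1.305
5 -1 -5.704 1.128

(exact arithmetic carried between steps; '≈' marks a value shown rounded to 6 d.p. or computed from one; I and e_prev carry over from the previous line; the table rounds u and y to 3 d.p., halves away from zero)
n=0: y=0, sp=1, e=sp−y=1; I=1, D=e−e_prev=1; u=1/2·1+3/4·1+3/2·1=2.75; next y=-1/10·0+1/4·2.75=0.6875
n=1: y=0.6875, sp=1, e=sp−y=0.3125; I=1.3125, D=e−e_prev=-0.6875; u=1/2·0.3125+3/4·1.3125+3/2·(-0.6875)=0.109375; next y=-1/10·0.6875+1/4·0.109375≈-0.041406
n=2: y≈-0.041406, sp=1, e=sp−y≈1.041406; I≈2.353906, D=e−e_prev≈0.728906; u=1/2·1.041406+3/4·2.353906+3/2·0.728906≈3.379492; next y=-1/10·(-0.041406)+1/4·3.379492≈0.849014
n=3: y≈0.849014, sp=-1, e=sp−y≈-1.849014; I≈0.504893, D=e−e_prev≈-2.890420; u=1/2·(-1.849014)+3/4·0.504893+3/2·(-2.890420)≈-4.881467; next y=-1/10·0.849014+1/4·(-4.881467)≈-1.305268
n=4: y≈-1.305268, sp=-1, e=sp−y≈0.305268; I≈0.810161, D=e−e_prev≈2.154282; u=1/2·0.305268+3/4·0.810161+3/2·2.154282≈3.991677; next y=-1/10·(-1.305268)+1/4·3.991677≈1.128446
n=5: y≈1.128446, sp=-1, e=sp−y≈-2.128446; I≈-1.318285, D=e−e_prev≈-2.433714; u=1/2·(-2.128446)+3/4·(-1.318285)+3/2·(-2.433714)≈-5.703509; next y=-1/10·1.128446+1/4·(-5.703509)≈-1.538722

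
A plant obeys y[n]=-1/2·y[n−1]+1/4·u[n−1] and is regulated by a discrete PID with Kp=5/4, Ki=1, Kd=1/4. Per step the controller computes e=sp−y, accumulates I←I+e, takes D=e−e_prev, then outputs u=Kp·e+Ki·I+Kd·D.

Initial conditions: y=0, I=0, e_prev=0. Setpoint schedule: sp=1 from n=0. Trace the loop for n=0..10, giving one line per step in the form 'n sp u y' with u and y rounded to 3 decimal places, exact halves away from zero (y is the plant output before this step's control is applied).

(exact arithmetic carried between steps; '≈' marks a value shown rounded to 6 d.p. or computed from one; I and e_prev carry over from the previous line; the table rounds u and y to 3 d.p., halves away from zero)
n=0: y=0, sp=1, e=sp−y=1; I=1, D=e−e_prev=1; u=5/4·1+1·1+1/4·1=2.5; next y=-1/2·0+1/4·2.5=0.625
n=1: y=0.625, sp=1, e=sp−y=0.375; I=1.375, D=e−e_prev=-0.625; u=5/4·0.375+1·1.375+1/4·(-0.625)=1.6875; next y=-1/2·0.625+1/4·1.6875=0.109375
n=2: y=0.109375, sp=1, e=sp−y=0.890625; I=2.265625, D=e−e_prev=0.515625; u=5/4·0.890625+1·2.265625+1/4·0.515625≈3.507813; next y=-1/2·0.109375+1/4·3.507813≈0.822266
n=3: y≈0.822266, sp=1, e=sp−y≈0.177734; I≈2.443359, D=e−e_prev≈-0.712891; u=5/4·0.177734+1·2.443359+1/4·(-0.712891)≈2.487305; next y=-1/2·0.822266+1/4·2.487305≈0.210693
n=4: y≈0.210693, sp=1, e=sp−y≈0.789307; I≈3.232666, D=e−e_prev≈0.611572; u=5/4·0.789307+1·3.232666+1/4·0.611572≈4.372192; next y=-1/2·0.210693+1/4·4.372192≈0.987701
n=5: y≈0.987701, sp=1, e=sp−y≈0.012299; I≈3.244965, D=e−e_prev≈-0.777008; u=5/4·0.012299+1·3.244965+1/4·(-0.777008)≈3.066086; next y=-1/2·0.987701+1/4·3.066086≈0.272671
n=6: y≈0.272671, sp=1, e=sp−y≈0.727329; I≈3.972294, D=e−e_prev≈0.715031; u=5/4·0.727329+1·3.972294+1/4·0.715031≈5.060213; next y=-1/2·0.272671+1/4·5.060213≈1.128718
n=7: y≈1.128718, sp=1, e=sp−y≈-0.128718; I≈3.843576, D=e−e_prev≈-0.856047; u=5/4·(-0.128718)+1·3.843576+1/4·(-0.856047)≈3.468667; next y=-1/2·1.128718+1/4·3.468667≈0.302808
n=8: y≈0.302808, sp=1, e=sp−y≈0.697192; I≈4.540768, D=e−e_prev≈0.825910; u=5/4·0.697192+1·4.540768+1/4·0.825910≈5.618736; next y=-1/2·0.302808+1/4·5.618736≈1.253280
n=9: y≈1.253280, sp=1, e=sp−y≈-0.253280; I≈4.287488, D=e−e_prev≈-0.950472; u=5/4·(-0.253280)+1·4.287488+1/4·(-0.950472)≈3.733270; next y=-1/2·1.253280+1/4·3.733270≈0.306677
n=10: y≈0.306677, sp=1, e=sp−y≈0.693323; I≈4.980811, D=e−e_prev≈0.946603; u=5/4·0.693323+1·4.980811+1/4·0.946603≈6.084115; next y=-1/2·0.306677+1/4·6.084115≈1.367690

0 1 2.500 0.000
1 1 1.688 0.625
2 1 3.508 0.109
3 1 2.487 0.822
4 1 4.372 0.211
5 1 3.066 0.988
6 1 5.060 0.273
7 1 3.469 1.129
8 1 5.619 0.303
9 1 3.733 1.253
10 1 6.084 0.307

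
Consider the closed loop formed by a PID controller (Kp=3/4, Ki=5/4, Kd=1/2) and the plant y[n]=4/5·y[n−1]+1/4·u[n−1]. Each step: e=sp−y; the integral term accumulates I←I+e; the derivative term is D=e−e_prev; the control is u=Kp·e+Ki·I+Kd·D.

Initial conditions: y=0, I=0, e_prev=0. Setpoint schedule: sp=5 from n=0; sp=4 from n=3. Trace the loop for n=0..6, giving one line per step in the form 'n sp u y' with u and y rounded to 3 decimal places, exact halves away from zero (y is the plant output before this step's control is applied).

0 5 12.500 0.000
1 5 8.438 3.125
2 5 8.633 4.609
3 4 4.272 5.846
4 4 3.336 5.745
5 4 1.892 5.430
6 4 1.480 4.817

(exact arithmetic carried between steps; '≈' marks a value shown rounded to 6 d.p. or computed from one; I and e_prev carry over from the previous line; the table rounds u and y to 3 d.p., halves away from zero)
n=0: y=0, sp=5, e=sp−y=5; I=5, D=e−e_prev=5; u=3/4·5+5/4·5+1/2·5=12.5; next y=4/5·0+1/4·12.5=3.125
n=1: y=3.125, sp=5, e=sp−y=1.875; I=6.875, D=e−e_prev=-3.125; u=3/4·1.875+5/4·6.875+1/2·(-3.125)=8.4375; next y=4/5·3.125+1/4·8.4375=4.609375
n=2: y=4.609375, sp=5, e=sp−y=0.390625; I=7.265625, D=e−e_prev=-1.484375; u=3/4·0.390625+5/4·7.265625+1/2·(-1.484375)≈8.632813; next y=4/5·4.609375+1/4·8.632813≈5.845703
n=3: y≈5.845703, sp=4, e=sp−y≈-1.845703; I≈5.419922, D=e−e_prev≈-2.236328; u=3/4·(-1.845703)+5/4·5.419922+1/2·(-2.236328)≈4.272461; next y=4/5·5.845703+1/4·4.272461≈5.744678
n=4: y≈5.744678, sp=4, e=sp−y≈-1.744678; I≈3.675244, D=e−e_prev≈0.101025; u=3/4·(-1.744678)+5/4·3.675244+1/2·0.101025≈3.336060; next y=4/5·5.744678+1/4·3.336060≈5.429757
n=5: y≈5.429757, sp=4, e=sp−y≈-1.429757; I≈2.245487, D=e−e_prev≈0.314921; u=3/4·(-1.429757)+5/4·2.245487+1/2·0.314921≈1.892001; next y=4/5·5.429757+1/4·1.892001≈4.816806
n=6: y≈4.816806, sp=4, e=sp−y≈-0.816806; I≈1.428681, D=e−e_prev≈0.612951; u=3/4·(-0.816806)+5/4·1.428681+1/2·0.612951≈1.479722; next y=4/5·4.816806+1/4·1.479722≈4.223375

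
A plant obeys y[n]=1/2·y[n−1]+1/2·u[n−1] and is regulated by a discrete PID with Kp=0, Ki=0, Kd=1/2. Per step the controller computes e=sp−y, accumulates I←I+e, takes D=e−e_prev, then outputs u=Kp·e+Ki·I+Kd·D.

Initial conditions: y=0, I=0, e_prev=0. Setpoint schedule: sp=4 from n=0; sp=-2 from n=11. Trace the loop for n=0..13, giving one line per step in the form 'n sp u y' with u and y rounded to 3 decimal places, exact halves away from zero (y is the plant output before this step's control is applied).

0 4 2.000 0.000
1 4 -0.500 1.000
2 4 0.375 0.250
3 4 -0.031 0.313
4 4 0.086 0.141
5 4 0.014 0.113
6 4 0.025 0.063
7 4 0.010 0.044
8 4 0.009 0.027
9 4 0.005 0.018
10 4 0.003 0.011
11 -2 -2.998 0.007
12 -2 0.751 -1.495
13 -2 -0.562 -0.372

(exact arithmetic carried between steps; '≈' marks a value shown rounded to 6 d.p. or computed from one; I and e_prev carry over from the previous line; the table rounds u and y to 3 d.p., halves away from zero)
n=0: y=0, sp=4, e=sp−y=4; I=4, D=e−e_prev=4; u=0·4+0·4+1/2·4=2; next y=1/2·0+1/2·2=1
n=1: y=1, sp=4, e=sp−y=3; I=7, D=e−e_prev=-1; u=0·3+0·7+1/2·(-1)=-0.5; next y=1/2·1+1/2·(-0.5)=0.25
n=2: y=0.25, sp=4, e=sp−y=3.75; I=10.75, D=e−e_prev=0.75; u=0·3.75+0·10.75+1/2·0.75=0.375; next y=1/2·0.25+1/2·0.375=0.3125
n=3: y=0.3125, sp=4, e=sp−y=3.6875; I=14.4375, D=e−e_prev=-0.0625; u=0·3.6875+0·14.4375+1/2·(-0.0625)=-0.03125; next y=1/2·0.3125+1/2·(-0.03125)=0.140625
n=4: y=0.140625, sp=4, e=sp−y=3.859375; I=18.296875, D=e−e_prev=0.171875; u=0·3.859375+0·18.296875+1/2·0.171875≈0.085938; next y=1/2·0.140625+1/2·0.085938≈0.113281
n=5: y≈0.113281, sp=4, e=sp−y≈3.886719; I≈22.183594, D=e−e_prev≈0.027344; u=0·3.886719+0·22.183594+1/2·0.027344≈0.013672; next y=1/2·0.113281+1/2·0.013672≈0.063477
n=6: y≈0.063477, sp=4, e=sp−y≈3.936523; I≈26.120117, D=e−e_prev≈0.049805; u=0·3.936523+0·26.120117+1/2·0.049805≈0.024902; next y=1/2·0.063477+1/2·0.024902≈0.044189
n=7: y≈0.044189, sp=4, e=sp−y≈3.955811; I≈30.075928, D=e−e_prev≈0.019287; u=0·3.955811+0·30.075928+1/2·0.019287≈0.009644; next y=1/2·0.044189+1/2·0.009644≈0.026917
n=8: y≈0.026917, sp=4, e=sp−y≈3.973083; I≈34.049011, D=e−e_prev≈0.017273; u=0·3.973083+0·34.049011+1/2·0.017273≈0.008636; next y=1/2·0.026917+1/2·0.008636≈0.017776
n=9: y≈0.017776, sp=4, e=sp−y≈3.982224; I≈38.031235, D=e−e_prev≈0.009140; u=0·3.982224+0·38.031235+1/2·0.009140≈0.004570; next y=1/2·0.017776+1/2·0.004570≈0.011173
n=10: y≈0.011173, sp=4, e=sp−y≈3.988827; I≈42.020061, D=e−e_prev≈0.006603; u=0·3.988827+0·42.020061+1/2·0.006603≈0.003302; next y=1/2·0.011173+1/2·0.003302≈0.007237
n=11: y≈0.007237, sp=-2, e=sp−y≈-2.007237; I≈40.012824, D=e−e_prev≈-5.996064; u=0·(-2.007237)+0·40.012824+1/2·(-5.996064)≈-2.998032; next y=1/2·0.007237+1/2·(-2.998032)≈-1.495397
n=12: y≈-1.495397, sp=-2, e=sp−y≈-0.504603; I≈39.508221, D=e−e_prev≈1.502635; u=0·(-0.504603)+0·39.508221+1/2·1.502635≈0.751317; next y=1/2·(-1.495397)+1/2·0.751317≈-0.372040
n=13: y≈-0.372040, sp=-2, e=sp−y≈-1.627960; I≈37.880261, D=e−e_prev≈-1.123357; u=0·(-1.627960)+0·37.880261+1/2·(-1.123357)≈-0.561679; next y=1/2·(-0.372040)+1/2·(-0.561679)≈-0.466859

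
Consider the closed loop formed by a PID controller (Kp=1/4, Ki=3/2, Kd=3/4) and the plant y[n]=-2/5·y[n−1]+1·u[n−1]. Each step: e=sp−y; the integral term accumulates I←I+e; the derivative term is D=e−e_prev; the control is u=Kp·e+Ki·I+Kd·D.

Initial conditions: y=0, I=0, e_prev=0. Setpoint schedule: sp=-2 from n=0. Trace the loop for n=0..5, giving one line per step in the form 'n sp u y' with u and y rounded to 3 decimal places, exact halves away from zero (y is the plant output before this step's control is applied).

0 -2 -5.000 0.000
1 -2 6.000 -5.000
2 -2 -25.750 8.000
3 -2 61.375 -28.950
4 -2 -180.675 72.955
5 -2 490.351 -209.857

(exact arithmetic carried between steps; '≈' marks a value shown rounded to 6 d.p. or computed from one; I and e_prev carry over from the previous line; the table rounds u and y to 3 d.p., halves away from zero)
n=0: y=0, sp=-2, e=sp−y=-2; I=-2, D=e−e_prev=-2; u=1/4·(-2)+3/2·(-2)+3/4·(-2)=-5; next y=-2/5·0+1·(-5)=-5
n=1: y=-5, sp=-2, e=sp−y=3; I=1, D=e−e_prev=5; u=1/4·3+3/2·1+3/4·5=6; next y=-2/5·(-5)+1·6=8
n=2: y=8, sp=-2, e=sp−y=-10; I=-9, D=e−e_prev=-13; u=1/4·(-10)+3/2·(-9)+3/4·(-13)=-25.75; next y=-2/5·8+1·(-25.75)=-28.95
n=3: y=-28.95, sp=-2, e=sp−y=26.95; I=17.95, D=e−e_prev=36.95; u=1/4·26.95+3/2·17.95+3/4·36.95=61.375; next y=-2/5·(-28.95)+1·61.375=72.955
n=4: y=72.955, sp=-2, e=sp−y=-74.955; I=-57.005, D=e−e_prev=-101.905; u=1/4·(-74.955)+3/2·(-57.005)+3/4·(-101.905)=-180.675; next y=-2/5·72.955+1·(-180.675)=-209.857
n=5: y=-209.857, sp=-2, e=sp−y=207.857; I=150.852, D=e−e_prev=282.812; u=1/4·207.857+3/2·150.852+3/4·282.812=490.35125; next y=-2/5·(-209.857)+1·490.35125=574.29405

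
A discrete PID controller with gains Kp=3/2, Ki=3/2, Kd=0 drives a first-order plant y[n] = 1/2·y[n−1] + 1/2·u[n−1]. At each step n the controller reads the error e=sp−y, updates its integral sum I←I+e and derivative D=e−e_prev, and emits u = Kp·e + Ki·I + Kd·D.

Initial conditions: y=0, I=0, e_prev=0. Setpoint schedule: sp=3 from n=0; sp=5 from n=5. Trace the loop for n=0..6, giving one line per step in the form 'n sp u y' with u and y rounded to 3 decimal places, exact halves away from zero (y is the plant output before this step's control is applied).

(exact arithmetic carried between steps; '≈' marks a value shown rounded to 6 d.p. or computed from one; I and e_prev carry over from the previous line; the table rounds u and y to 3 d.p., halves away from zero)
n=0: y=0, sp=3, e=sp−y=3; I=3, D=e−e_prev=3; u=3/2·3+3/2·3+0·3=9; next y=1/2·0+1/2·9=4.5
n=1: y=4.5, sp=3, e=sp−y=-1.5; I=1.5, D=e−e_prev=-4.5; u=3/2·(-1.5)+3/2·1.5+0·(-4.5)=0; next y=1/2·4.5+1/2·0=2.25
n=2: y=2.25, sp=3, e=sp−y=0.75; I=2.25, D=e−e_prev=2.25; u=3/2·0.75+3/2·2.25+0·2.25=4.5; next y=1/2·2.25+1/2·4.5=3.375
n=3: y=3.375, sp=3, e=sp−y=-0.375; I=1.875, D=e−e_prev=-1.125; u=3/2·(-0.375)+3/2·1.875+0·(-1.125)=2.25; next y=1/2·3.375+1/2·2.25=2.8125
n=4: y=2.8125, sp=3, e=sp−y=0.1875; I=2.0625, D=e−e_prev=0.5625; u=3/2·0.1875+3/2·2.0625+0·0.5625=3.375; next y=1/2·2.8125+1/2·3.375=3.09375
n=5: y=3.09375, sp=5, e=sp−y=1.90625; I=3.96875, D=e−e_prev=1.71875; u=3/2·1.90625+3/2·3.96875+0·1.71875=8.8125; next y=1/2·3.09375+1/2·8.8125=5.953125
n=6: y=5.953125, sp=5, e=sp−y=-0.953125; I=3.015625, D=e−e_prev=-2.859375; u=3/2·(-0.953125)+3/2·3.015625+0·(-2.859375)=3.09375; next y=1/2·5.953125+1/2·3.09375≈4.523438

0 3 9.000 0.000
1 3 0.000 4.500
2 3 4.500 2.250
3 3 2.250 3.375
4 3 3.375 2.813
5 5 8.813 3.094
6 5 3.094 5.953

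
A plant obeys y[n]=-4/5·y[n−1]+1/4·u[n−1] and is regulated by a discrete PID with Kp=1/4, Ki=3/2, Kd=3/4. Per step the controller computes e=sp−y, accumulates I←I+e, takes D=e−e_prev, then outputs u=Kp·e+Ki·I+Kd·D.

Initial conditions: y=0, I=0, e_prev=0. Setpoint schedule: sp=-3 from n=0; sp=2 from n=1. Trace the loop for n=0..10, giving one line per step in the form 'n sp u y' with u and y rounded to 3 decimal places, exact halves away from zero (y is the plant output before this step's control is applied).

0 -3 -7.500 0.000
1 2 7.438 -1.875
2 2 -4.992 3.359
3 2 15.132 -3.936
4 2 -8.603 6.931
5 2 28.718 -7.696
6 2 -20.289 13.336
7 2 51.175 -15.741
8 2 -46.842 25.387
9 2 92.441 -32.020
10 2 -101.449 48.726

(exact arithmetic carried between steps; '≈' marks a value shown rounded to 6 d.p. or computed from one; I and e_prev carry over from the previous line; the table rounds u and y to 3 d.p., halves away from zero)
n=0: y=0, sp=-3, e=sp−y=-3; I=-3, D=e−e_prev=-3; u=1/4·(-3)+3/2·(-3)+3/4·(-3)=-7.5; next y=-4/5·0+1/4·(-7.5)=-1.875
n=1: y=-1.875, sp=2, e=sp−y=3.875; I=0.875, D=e−e_prev=6.875; u=1/4·3.875+3/2·0.875+3/4·6.875=7.4375; next y=-4/5·(-1.875)+1/4·7.4375=3.359375
n=2: y=3.359375, sp=2, e=sp−y=-1.359375; I=-0.484375, D=e−e_prev=-5.234375; u=1/4·(-1.359375)+3/2·(-0.484375)+3/4·(-5.234375)≈-4.992188; next y=-4/5·3.359375+1/4·(-4.992188)≈-3.935547
n=3: y≈-3.935547, sp=2, e=sp−y≈5.935547; I≈5.451172, D=e−e_prev≈7.294922; u=1/4·5.935547+3/2·5.451172+3/4·7.294922≈15.131836; next y=-4/5·(-3.935547)+1/4·15.131836≈6.931396
n=4: y≈6.931396, sp=2, e=sp−y≈-4.931396; I≈0.519775, D=e−e_prev≈-10.866943; u=1/4·(-4.931396)+3/2·0.519775+3/4·(-10.866943)≈-8.603394; next y=-4/5·6.931396+1/4·(-8.603394)≈-7.695966
n=5: y≈-7.695966, sp=2, e=sp−y≈9.695966; I≈10.215741, D=e−e_prev≈14.627362; u=1/4·9.695966+3/2·10.215741+3/4·14.627362≈28.718124; next y=-4/5·(-7.695966)+1/4·28.718124≈13.336304
n=6: y≈13.336304, sp=2, e=sp−y≈-11.336304; I≈-1.120563, D=e−e_prev≈-21.032269; u=1/4·(-11.336304)+3/2·(-1.120563)+3/4·(-21.032269)≈-20.289122; next y=-4/5·13.336304+1/4·(-20.289122)≈-15.741323
n=7: y≈-15.741323, sp=2, e=sp−y≈17.741323; I≈16.620761, D=e−e_prev≈29.077627; u=1/4·17.741323+3/2·16.620761+3/4·29.077627≈51.174692; next y=-4/5·(-15.741323)+1/4·51.174692≈25.386732
n=8: y≈25.386732, sp=2, e=sp−y≈-23.386732; I≈-6.765971, D=e−e_prev≈-41.128055; u=1/4·(-23.386732)+3/2·(-6.765971)+3/4·(-41.128055)≈-46.841680; next y=-4/5·25.386732+1/4·(-46.841680)≈-32.019805
n=9: y≈-32.019805, sp=2, e=sp−y≈34.019805; I≈27.253834, D=e−e_prev≈57.406537; u=1/4·34.019805+3/2·27.253834+3/4·57.406537≈92.440606; next y=-4/5·(-32.019805)+1/4·92.440606≈48.725996
n=10: y≈48.725996, sp=2, e=sp−y≈-46.725996; I≈-19.472161, D=e−e_prev≈-80.745801; u=1/4·(-46.725996)+3/2·(-19.472161)+3/4·(-80.745801)≈-101.449092; next y=-4/5·48.725996+1/4·(-101.449092)≈-64.343069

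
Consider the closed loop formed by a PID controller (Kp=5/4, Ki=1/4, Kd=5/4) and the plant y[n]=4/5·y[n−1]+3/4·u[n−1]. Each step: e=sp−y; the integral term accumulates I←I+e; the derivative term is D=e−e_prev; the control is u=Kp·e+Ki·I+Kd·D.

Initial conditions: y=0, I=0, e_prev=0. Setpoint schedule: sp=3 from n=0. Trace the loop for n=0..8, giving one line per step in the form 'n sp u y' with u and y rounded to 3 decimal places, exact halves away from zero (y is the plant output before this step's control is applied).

(exact arithmetic carried between steps; '≈' marks a value shown rounded to 6 d.p. or computed from one; I and e_prev carry over from the previous line; the table rounds u and y to 3 d.p., halves away from zero)
n=0: y=0, sp=3, e=sp−y=3; I=3, D=e−e_prev=3; u=5/4·3+1/4·3+5/4·3=8.25; next y=4/5·0+3/4·8.25=6.1875
n=1: y=6.1875, sp=3, e=sp−y=-3.1875; I=-0.1875, D=e−e_prev=-6.1875; u=5/4·(-3.1875)+1/4·(-0.1875)+5/4·(-6.1875)=-11.765625; next y=4/5·6.1875+3/4·(-11.765625)≈-3.874219
n=2: y≈-3.874219, sp=3, e=sp−y≈6.874219; I≈6.686719, D=e−e_prev≈10.061719; u=5/4·6.874219+1/4·6.686719+5/4·10.061719≈22.841602; next y=4/5·(-3.874219)+3/4·22.841602≈14.031826
n=3: y≈14.031826, sp=3, e=sp−y≈-11.031826; I≈-4.345107, D=e−e_prev≈-17.906045; u=5/4·(-11.031826)+1/4·(-4.345107)+5/4·(-17.906045)≈-37.258616; next y=4/5·14.031826+3/4·(-37.258616)≈-16.718501
n=4: y≈-16.718501, sp=3, e=sp−y≈19.718501; I≈15.373393, D=e−e_prev≈30.750327; u=5/4·19.718501+1/4·15.373393+5/4·30.750327≈66.929383; next y=4/5·(-16.718501)+3/4·66.929383≈36.822237
n=5: y≈36.822237, sp=3, e=sp−y≈-33.822237; I≈-18.448843, D=e−e_prev≈-53.540738; u=5/4·(-33.822237)+1/4·(-18.448843)+5/4·(-53.540738)≈-113.815929; next y=4/5·36.822237+3/4·(-113.815929)≈-55.904157
n=6: y≈-55.904157, sp=3, e=sp−y≈58.904157; I≈40.455314, D=e−e_prev≈92.726394; u=5/4·58.904157+1/4·40.455314+5/4·92.726394≈199.652017; next y=4/5·(-55.904157)+3/4·199.652017≈105.015687
n=7: y≈105.015687, sp=3, e=sp−y≈-102.015687; I≈-61.560373, D=e−e_prev≈-160.919844; u=5/4·(-102.015687)+1/4·(-61.560373)+5/4·(-160.919844)≈-344.059508; next y=4/5·105.015687+3/4·(-344.059508)≈-174.032081
n=8: y≈-174.032081, sp=3, e=sp−y≈177.032081; I≈115.471708, D=e−e_prev≈279.047768; u=5/4·177.032081+1/4·115.471708+5/4·279.047768≈598.967739; next y=4/5·(-174.032081)+3/4·598.967739≈310.000139

0 3 8.250 0.000
1 3 -11.766 6.188
2 3 22.842 -3.874
3 3 -37.259 14.032
4 3 66.929 -16.719
5 3 -113.816 36.822
6 3 199.652 -55.904
7 3 -344.060 105.016
8 3 598.968 -174.032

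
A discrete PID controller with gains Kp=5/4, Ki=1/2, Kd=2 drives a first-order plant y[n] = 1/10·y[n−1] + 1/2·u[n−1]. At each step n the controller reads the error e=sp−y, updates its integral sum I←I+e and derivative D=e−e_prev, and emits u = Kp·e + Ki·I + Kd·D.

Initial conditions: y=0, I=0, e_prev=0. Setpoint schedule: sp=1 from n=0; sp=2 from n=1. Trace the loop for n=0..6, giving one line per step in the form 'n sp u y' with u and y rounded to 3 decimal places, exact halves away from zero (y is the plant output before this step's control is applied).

0 1 3.750 0.000
1 2 -1.031 1.875
2 2 9.043 -0.328
3 2 -12.262 4.489
4 2 34.268 -5.682
5 2 -65.663 16.566
6 2 150.577 -31.175

(exact arithmetic carried between steps; '≈' marks a value shown rounded to 6 d.p. or computed from one; I and e_prev carry over from the previous line; the table rounds u and y to 3 d.p., halves away from zero)
n=0: y=0, sp=1, e=sp−y=1; I=1, D=e−e_prev=1; u=5/4·1+1/2·1+2·1=3.75; next y=1/10·0+1/2·3.75=1.875
n=1: y=1.875, sp=2, e=sp−y=0.125; I=1.125, D=e−e_prev=-0.875; u=5/4·0.125+1/2·1.125+2·(-0.875)=-1.03125; next y=1/10·1.875+1/2·(-1.03125)=-0.328125
n=2: y=-0.328125, sp=2, e=sp−y=2.328125; I=3.453125, D=e−e_prev=2.203125; u=5/4·2.328125+1/2·3.453125+2·2.203125≈9.042969; next y=1/10·(-0.328125)+1/2·9.042969≈4.488672
n=3: y≈4.488672, sp=2, e=sp−y≈-2.488672; I≈0.964453, D=e−e_prev≈-4.816797; u=5/4·(-2.488672)+1/2·0.964453+2·(-4.816797)≈-12.262207; next y=1/10·4.488672+1/2·(-12.262207)≈-5.682236
n=4: y≈-5.682236, sp=2, e=sp−y≈7.682236; I≈8.646689, D=e−e_prev≈10.170908; u=5/4·7.682236+1/2·8.646689+2·10.170908≈34.267957; next y=1/10·(-5.682236)+1/2·34.267957≈16.565755
n=5: y≈16.565755, sp=2, e=sp−y≈-14.565755; I≈-5.919065, D=e−e_prev≈-22.247991; u=5/4·(-14.565755)+1/2·(-5.919065)+2·(-22.247991)≈-65.662708; next y=1/10·16.565755+1/2·(-65.662708)≈-31.174778
n=6: y≈-31.174778, sp=2, e=sp−y≈33.174778; I≈27.255713, D=e−e_prev≈47.740533; u=5/4·33.174778+1/2·27.255713+2·47.740533≈150.577396; next y=1/10·(-31.174778)+1/2·150.577396≈72.171220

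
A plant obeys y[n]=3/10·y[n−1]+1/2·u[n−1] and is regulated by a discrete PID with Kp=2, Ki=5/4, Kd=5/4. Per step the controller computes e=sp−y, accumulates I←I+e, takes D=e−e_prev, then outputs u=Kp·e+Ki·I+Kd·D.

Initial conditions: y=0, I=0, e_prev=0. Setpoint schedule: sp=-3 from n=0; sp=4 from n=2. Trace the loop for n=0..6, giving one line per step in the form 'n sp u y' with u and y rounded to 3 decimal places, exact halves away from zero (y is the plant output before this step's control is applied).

(exact arithmetic carried between steps; '≈' marks a value shown rounded to 6 d.p. or computed from one; I and e_prev carry over from the previous line; the table rounds u and y to 3 d.p., halves away from zero)
n=0: y=0, sp=-3, e=sp−y=-3; I=-3, D=e−e_prev=-3; u=2·(-3)+5/4·(-3)+5/4·(-3)=-13.5; next y=3/10·0+1/2·(-13.5)=-6.75
n=1: y=-6.75, sp=-3, e=sp−y=3.75; I=0.75, D=e−e_prev=6.75; u=2·3.75+5/4·0.75+5/4·6.75=16.875; next y=3/10·(-6.75)+1/2·16.875=6.4125
n=2: y=6.4125, sp=4, e=sp−y=-2.4125; I=-1.6625, D=e−e_prev=-6.1625; u=2·(-2.4125)+5/4·(-1.6625)+5/4·(-6.1625)=-14.60625; next y=3/10·6.4125+1/2·(-14.60625)=-5.379375
n=3: y=-5.379375, sp=4, e=sp−y=9.379375; I=7.716875, D=e−e_prev=11.791875; u=2·9.379375+5/4·7.716875+5/4·11.791875≈43.144688; next y=3/10·(-5.379375)+1/2·43.144688≈19.958531
n=4: y≈19.958531, sp=4, e=sp−y≈-15.958531; I≈-8.241656, D=e−e_prev≈-25.337906; u=2·(-15.958531)+5/4·(-8.241656)+5/4·(-25.337906)≈-73.891516; next y=3/10·19.958531+1/2·(-73.891516)≈-30.958198
n=5: y≈-30.958198, sp=4, e=sp−y≈34.958198; I≈26.716542, D=e−e_prev≈50.916730; u=2·34.958198+5/4·26.716542+5/4·50.916730≈166.957987; next y=3/10·(-30.958198)+1/2·166.957987≈74.191534
n=6: y≈74.191534, sp=4, e=sp−y≈-70.191534; I≈-43.474992, D=e−e_prev≈-105.149732; u=2·(-70.191534)+5/4·(-43.474992)+5/4·(-105.149732)≈-326.163973; next y=3/10·74.191534+1/2·(-326.163973)≈-140.824526

0 -3 -13.500 0.000
1 -3 16.875 -6.750
2 4 -14.606 6.413
3 4 43.145 -5.379
4 4 -73.892 19.959
5 4 166.958 -30.958
6 4 -326.164 74.192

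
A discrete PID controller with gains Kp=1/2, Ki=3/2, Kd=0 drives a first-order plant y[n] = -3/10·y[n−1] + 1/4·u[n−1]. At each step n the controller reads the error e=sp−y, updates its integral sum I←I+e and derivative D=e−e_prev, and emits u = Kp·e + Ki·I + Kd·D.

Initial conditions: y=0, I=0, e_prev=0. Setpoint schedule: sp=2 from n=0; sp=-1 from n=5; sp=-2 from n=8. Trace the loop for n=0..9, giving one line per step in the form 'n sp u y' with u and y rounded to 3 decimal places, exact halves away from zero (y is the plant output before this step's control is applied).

(exact arithmetic carried between steps; '≈' marks a value shown rounded to 6 d.p. or computed from one; I and e_prev carry over from the previous line; the table rounds u and y to 3 d.p., halves away from zero)
n=0: y=0, sp=2, e=sp−y=2; I=2, D=e−e_prev=2; u=1/2·2+3/2·2+0·2=4; next y=-3/10·0+1/4·4=1
n=1: y=1, sp=2, e=sp−y=1; I=3, D=e−e_prev=-1; u=1/2·1+3/2·3+0·(-1)=5; next y=-3/10·1+1/4·5=0.95
n=2: y=0.95, sp=2, e=sp−y=1.05; I=4.05, D=e−e_prev=0.05; u=1/2·1.05+3/2·4.05+0·0.05=6.6; next y=-3/10·0.95+1/4·6.6=1.365
n=3: y=1.365, sp=2, e=sp−y=0.635; I=4.685, D=e−e_prev=-0.415; u=1/2·0.635+3/2·4.685+0·(-0.415)=7.345; next y=-3/10·1.365+1/4·7.345=1.42675
n=4: y=1.42675, sp=2, e=sp−y=0.57325; I=5.25825, D=e−e_prev=-0.06175; u=1/2·0.57325+3/2·5.25825+0·(-0.06175)=8.174; next y=-3/10·1.42675+1/4·8.174=1.615475
n=5: y=1.615475, sp=-1, e=sp−y=-2.615475; I=2.642775, D=e−e_prev=-3.188725; u=1/2·(-2.615475)+3/2·2.642775+0·(-3.188725)=2.656425; next y=-3/10·1.615475+1/4·2.656425≈0.179464
n=6: y≈0.179464, sp=-1, e=sp−y≈-1.179464; I≈1.463311, D=e−e_prev≈1.436011; u=1/2·(-1.179464)+3/2·1.463311+0·1.436011≈1.605235; next y=-3/10·0.179464+1/4·1.605235≈0.347470
n=7: y≈0.347470, sp=-1, e=sp−y≈-1.347470; I≈0.115842, D=e−e_prev≈-0.168006; u=1/2·(-1.347470)+3/2·0.115842+0·(-0.168006)≈-0.499972; next y=-3/10·0.347470+1/4·(-0.499972)≈-0.229234
n=8: y≈-0.229234, sp=-2, e=sp−y≈-1.770766; I≈-1.654924, D=e−e_prev≈-0.423296; u=1/2·(-1.770766)+3/2·(-1.654924)+0·(-0.423296)≈-3.367770; next y=-3/10·(-0.229234)+1/4·(-3.367770)≈-0.773172
n=9: y≈-0.773172, sp=-2, e=sp−y≈-1.226828; I≈-2.881752, D=e−e_prev≈0.543938; u=1/2·(-1.226828)+3/2·(-2.881752)+0·0.543938≈-4.936042; next y=-3/10·(-0.773172)+1/4·(-4.936042)≈-1.002059

0 2 4.000 0.000
1 2 5.000 1.000
2 2 6.600 0.950
3 2 7.345 1.365
4 2 8.174 1.427
5 -1 2.656 1.615
6 -1 1.605 0.179
7 -1 -0.500 0.347
8 -2 -3.368 -0.229
9 -2 -4.936 -0.773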